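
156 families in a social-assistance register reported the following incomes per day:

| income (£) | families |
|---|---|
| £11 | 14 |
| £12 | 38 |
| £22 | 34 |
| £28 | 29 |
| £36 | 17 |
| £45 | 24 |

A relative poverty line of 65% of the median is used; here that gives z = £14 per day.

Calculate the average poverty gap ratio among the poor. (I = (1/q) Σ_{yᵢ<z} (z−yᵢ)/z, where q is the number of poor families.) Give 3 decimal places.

0.162

Below z: 14×£11, 38×£12 (q = 52 of N = 156).
Relative gaps: 0.2143 (×14), 0.1429 (×38); sum = 8.428571.
I averages over the q = 52 poor units only: 8.428571 / 52 = 0.162.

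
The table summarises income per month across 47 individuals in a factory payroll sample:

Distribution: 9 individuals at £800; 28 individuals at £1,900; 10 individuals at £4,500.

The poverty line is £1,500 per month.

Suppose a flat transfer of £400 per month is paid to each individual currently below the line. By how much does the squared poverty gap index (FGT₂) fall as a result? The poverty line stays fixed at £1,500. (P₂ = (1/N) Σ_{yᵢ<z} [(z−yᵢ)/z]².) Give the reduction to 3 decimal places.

Before: below the line — 9×£800; squared poverty gap index (FGT₂) = 0.04170.
After the £400 transfer: below the line — 9×£1,200; squared poverty gap index (FGT₂) = 0.00766.
Reduction = 0.04170 − 0.00766 = 0.034.

0.034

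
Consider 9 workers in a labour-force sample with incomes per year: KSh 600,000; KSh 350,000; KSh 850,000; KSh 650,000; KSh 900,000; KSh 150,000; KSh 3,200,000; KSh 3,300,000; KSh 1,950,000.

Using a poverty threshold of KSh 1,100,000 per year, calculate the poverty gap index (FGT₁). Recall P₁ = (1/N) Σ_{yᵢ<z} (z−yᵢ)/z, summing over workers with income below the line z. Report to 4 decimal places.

0.3131

Below z: KSh 150,000, KSh 350,000, KSh 600,000, KSh 650,000, KSh 850,000, KSh 900,000 (q = 6 of N = 9).
Gap ratios (z−y)/z: (1100000−150000)/1100000 = 0.8636; (1100000−350000)/1100000 = 0.6818; (1100000−600000)/1100000 = 0.4545; (1100000−650000)/1100000 = 0.4091; (1100000−850000)/1100000 = 0.2273; (1100000−900000)/1100000 = 0.1818.
Σ = 2.818182. Dividing by the full population N = 9 gives P₁ = 0.3131.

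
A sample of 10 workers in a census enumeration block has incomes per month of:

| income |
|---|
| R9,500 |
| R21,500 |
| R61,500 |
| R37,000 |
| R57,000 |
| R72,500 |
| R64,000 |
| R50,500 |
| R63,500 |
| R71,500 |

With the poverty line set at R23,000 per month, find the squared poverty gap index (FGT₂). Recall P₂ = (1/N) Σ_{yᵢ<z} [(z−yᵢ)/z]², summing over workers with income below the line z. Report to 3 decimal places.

0.035

Below the line: R9,500, R21,500 (q = 2 of N = 10).
Shortfall ratios: (23000−9500)/23000 = 0.5870; (23000−21500)/23000 = 0.0652.
Squared: 0.3445; 0.0043.
Sum = 0.348771; P₂ = 0.348771 / 10 = 0.035.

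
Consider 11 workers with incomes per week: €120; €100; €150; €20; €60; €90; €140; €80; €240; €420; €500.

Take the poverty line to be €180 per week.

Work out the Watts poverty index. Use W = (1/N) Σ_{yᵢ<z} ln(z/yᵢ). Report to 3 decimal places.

Below the line: €20, €60, €80, €90, €100, €120, €140, €150 (q = 8 of N = 11).
ln(z/y) terms: ln(180/20) = 2.1972; ln(180/60) = 1.0986; ln(180/80) = 0.8109; ln(180/90) = 0.6931; ln(180/100) = 0.5878; ln(180/120) = 0.4055; ln(180/140) = 0.2513; ln(180/150) = 0.1823.
W = 6.226802 / 11 = 0.566.

0.566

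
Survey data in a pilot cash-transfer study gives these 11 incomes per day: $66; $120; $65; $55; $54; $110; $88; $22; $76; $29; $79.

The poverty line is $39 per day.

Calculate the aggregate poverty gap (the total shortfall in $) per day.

$27

Incomes under z: $22, $29 (q = 2 of N = 11).
Individual gaps: 39−22 = 17; 39−29 = 10.
Aggregate gap = $27.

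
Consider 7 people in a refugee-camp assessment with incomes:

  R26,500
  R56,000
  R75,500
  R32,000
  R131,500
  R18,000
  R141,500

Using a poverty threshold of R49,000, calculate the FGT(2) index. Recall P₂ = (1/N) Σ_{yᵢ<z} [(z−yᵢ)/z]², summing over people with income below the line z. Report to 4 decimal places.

0.1045

Below z: R18,000, R26,500, R32,000 (q = 3 of N = 7).
Shortfall ratios: (49000−18000)/49000 = 0.6327; (49000−26500)/49000 = 0.4592; (49000−32000)/49000 = 0.3469.
Squared: 0.4002; 0.2108; 0.1204.
Sum = 0.731466; P₂ = 0.731466 / 7 = 0.1045.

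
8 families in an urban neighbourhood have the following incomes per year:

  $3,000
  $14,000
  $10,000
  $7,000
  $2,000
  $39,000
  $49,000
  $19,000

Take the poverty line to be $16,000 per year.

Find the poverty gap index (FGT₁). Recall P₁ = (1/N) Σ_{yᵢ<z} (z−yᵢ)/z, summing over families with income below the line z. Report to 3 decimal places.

0.344

Below z: $2,000, $3,000, $7,000, $10,000, $14,000 (q = 5 of N = 8).
Relative gaps: (16000−2000)/16000 = 0.8750; (16000−3000)/16000 = 0.8125; (16000−7000)/16000 = 0.5625; (16000−10000)/16000 = 0.3750; (16000−14000)/16000 = 0.1250.
Sum of shortfalls = 2.750000; P₁ averages over all N: 2.750000 / 8 = 0.344.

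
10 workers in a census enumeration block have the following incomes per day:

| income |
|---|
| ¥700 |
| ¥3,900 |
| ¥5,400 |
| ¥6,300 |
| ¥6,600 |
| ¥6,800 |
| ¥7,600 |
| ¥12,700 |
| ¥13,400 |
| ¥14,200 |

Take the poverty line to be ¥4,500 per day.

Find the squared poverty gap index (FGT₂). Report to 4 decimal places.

Poor units: ¥700, ¥3,900 (q = 2 of N = 10).
Shortfall ratios: (4500−700)/4500 = 0.8444; (4500−3900)/4500 = 0.1333.
Squared: 0.7131; 0.0178.
Sum = 0.730864; P₂ = 0.730864 / 10 = 0.0731.

0.0731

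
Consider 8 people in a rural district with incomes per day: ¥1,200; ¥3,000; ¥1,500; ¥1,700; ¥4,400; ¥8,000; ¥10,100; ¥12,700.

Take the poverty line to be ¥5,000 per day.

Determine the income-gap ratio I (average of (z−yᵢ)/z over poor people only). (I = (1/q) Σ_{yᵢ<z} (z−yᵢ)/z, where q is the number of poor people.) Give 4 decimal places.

Incomes under z: ¥1,200, ¥1,500, ¥1,700, ¥3,000, ¥4,400 (q = 5 of N = 8).
Relative gaps: 0.7600, 0.7000, 0.6600, 0.4000, 0.1200; sum = 2.640000.
I averages over the q = 5 poor units only: 2.640000 / 5 = 0.5280.

0.5280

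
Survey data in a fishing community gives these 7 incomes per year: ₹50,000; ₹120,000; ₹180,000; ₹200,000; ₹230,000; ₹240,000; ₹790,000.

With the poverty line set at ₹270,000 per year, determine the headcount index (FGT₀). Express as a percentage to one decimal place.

6 of the 7 respondents have income below ₹270,000.
H = 6/7 = 85.7%.

85.7%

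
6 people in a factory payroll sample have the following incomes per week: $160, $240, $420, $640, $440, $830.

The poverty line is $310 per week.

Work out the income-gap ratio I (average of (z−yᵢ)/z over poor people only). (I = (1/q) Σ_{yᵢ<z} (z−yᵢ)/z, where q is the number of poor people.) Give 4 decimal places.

Below the line: $160, $240 (q = 2 of N = 6).
Shortfall ratios (z−y)/z: 0.4839, 0.2258; sum = 0.709677.
I averages over the q = 2 poor units only: 0.709677 / 2 = 0.3548.

0.3548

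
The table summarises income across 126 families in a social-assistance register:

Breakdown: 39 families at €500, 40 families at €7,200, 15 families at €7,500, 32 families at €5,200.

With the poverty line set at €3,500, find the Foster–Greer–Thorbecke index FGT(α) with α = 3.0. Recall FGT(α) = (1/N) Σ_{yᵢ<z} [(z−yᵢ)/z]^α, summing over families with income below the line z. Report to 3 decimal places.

0.195

Below z: 39×€500 (q = 39 of N = 126).
Normalized shortfalls: (3500−500)/3500 = 0.8571 (×39).
Raised to α = 3.0: 0.62974 (×39).
Sum = 24.559767; FGT(3.0) = 24.559767 / 126 = 0.195.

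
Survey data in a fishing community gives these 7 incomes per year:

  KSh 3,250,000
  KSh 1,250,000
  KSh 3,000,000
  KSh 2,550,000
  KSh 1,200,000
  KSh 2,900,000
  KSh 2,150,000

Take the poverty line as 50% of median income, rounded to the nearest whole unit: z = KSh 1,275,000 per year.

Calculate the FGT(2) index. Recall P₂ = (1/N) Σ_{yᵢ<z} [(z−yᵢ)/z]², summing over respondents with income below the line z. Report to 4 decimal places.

Incomes under z: KSh 1,200,000, KSh 1,250,000 (q = 2 of N = 7).
Shortfall ratios: (1275000−1200000)/1275000 = 0.0588; (1275000−1250000)/1275000 = 0.0196.
Squared: 0.0035; 0.0004.
Sum = 0.003845; P₂ = 0.003845 / 7 = 0.0005.

0.0005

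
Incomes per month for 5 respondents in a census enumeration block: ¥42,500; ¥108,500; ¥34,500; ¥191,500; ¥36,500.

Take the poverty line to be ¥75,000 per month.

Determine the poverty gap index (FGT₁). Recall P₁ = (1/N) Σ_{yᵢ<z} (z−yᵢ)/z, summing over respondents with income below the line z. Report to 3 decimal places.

Below z: ¥34,500, ¥36,500, ¥42,500 (q = 3 of N = 5).
Gap ratios (z−y)/z: (75000−34500)/75000 = 0.5400; (75000−36500)/75000 = 0.5133; (75000−42500)/75000 = 0.4333.
Sum of shortfalls = 1.486667; P₁ averages over all N: 1.486667 / 5 = 0.297.

0.297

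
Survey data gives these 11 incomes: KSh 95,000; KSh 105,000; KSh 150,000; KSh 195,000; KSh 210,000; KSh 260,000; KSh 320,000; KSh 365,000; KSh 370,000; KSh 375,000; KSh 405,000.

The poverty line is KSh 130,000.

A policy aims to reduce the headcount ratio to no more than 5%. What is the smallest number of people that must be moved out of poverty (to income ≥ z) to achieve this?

2 of the 11 people are poor, so H = 2/11 = 0.182.
A headcount ratio of at most 5% allows at most ⌊0.05 × 11⌋ = 0 poor people.
So at least 2 − 0 = 2 must be lifted.

2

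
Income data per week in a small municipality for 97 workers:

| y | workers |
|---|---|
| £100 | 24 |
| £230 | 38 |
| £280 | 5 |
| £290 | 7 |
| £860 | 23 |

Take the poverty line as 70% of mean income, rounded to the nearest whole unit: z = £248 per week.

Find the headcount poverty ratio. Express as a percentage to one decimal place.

62 of the 97 workers have income below £248.
H = 62/97 = 63.9%.

63.9%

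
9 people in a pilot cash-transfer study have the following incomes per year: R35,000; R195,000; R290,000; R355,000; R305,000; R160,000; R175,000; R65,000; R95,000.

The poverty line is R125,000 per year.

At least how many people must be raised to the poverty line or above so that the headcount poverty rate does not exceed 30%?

Currently q = 3 of N = 9 are below the line (H = 0.333).
A headcount ratio of at most 30% allows at most ⌊0.30 × 9⌋ = 2 poor people.
So at least 3 − 2 = 1 must be lifted.

1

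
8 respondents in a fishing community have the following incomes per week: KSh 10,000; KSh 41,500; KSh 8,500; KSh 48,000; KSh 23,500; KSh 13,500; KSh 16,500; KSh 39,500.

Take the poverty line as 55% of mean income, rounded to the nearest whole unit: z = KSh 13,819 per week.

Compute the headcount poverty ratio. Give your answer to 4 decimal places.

0.3750

3 of the 8 respondents have income below KSh 13,819.
H = 3/8 = 0.3750.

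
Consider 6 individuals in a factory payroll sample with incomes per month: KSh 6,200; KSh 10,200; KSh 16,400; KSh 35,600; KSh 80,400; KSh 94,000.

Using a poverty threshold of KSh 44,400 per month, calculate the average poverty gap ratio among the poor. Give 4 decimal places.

Incomes under z: KSh 6,200, KSh 10,200, KSh 16,400, KSh 35,600 (q = 4 of N = 6).
Relative gaps: 0.8604, 0.7703, 0.6306, 0.1982; sum = 2.459459.
The income-gap ratio divides by q (the poor only): 2.459459 / 4 = 0.6149.

0.6149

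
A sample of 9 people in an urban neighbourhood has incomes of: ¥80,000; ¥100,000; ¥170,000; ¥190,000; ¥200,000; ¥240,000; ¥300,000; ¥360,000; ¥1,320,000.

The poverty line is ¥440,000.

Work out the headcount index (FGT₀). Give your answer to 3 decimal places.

0.889

8 of the 9 people have income below ¥440,000.
H = 8/9 = 0.889.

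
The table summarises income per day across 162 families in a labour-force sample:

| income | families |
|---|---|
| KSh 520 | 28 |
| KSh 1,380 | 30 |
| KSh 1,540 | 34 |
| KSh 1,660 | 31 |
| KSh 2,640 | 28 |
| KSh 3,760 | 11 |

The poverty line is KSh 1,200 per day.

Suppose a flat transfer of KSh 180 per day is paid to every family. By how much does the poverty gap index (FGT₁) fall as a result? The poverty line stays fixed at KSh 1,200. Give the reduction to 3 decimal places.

0.026

Before: below the line — 28×KSh 520; poverty gap index (FGT₁) = 0.09794.
After the KSh 180 transfer: below the line — 28×KSh 700; poverty gap index (FGT₁) = 0.07202.
Reduction = 0.09794 − 0.07202 = 0.026.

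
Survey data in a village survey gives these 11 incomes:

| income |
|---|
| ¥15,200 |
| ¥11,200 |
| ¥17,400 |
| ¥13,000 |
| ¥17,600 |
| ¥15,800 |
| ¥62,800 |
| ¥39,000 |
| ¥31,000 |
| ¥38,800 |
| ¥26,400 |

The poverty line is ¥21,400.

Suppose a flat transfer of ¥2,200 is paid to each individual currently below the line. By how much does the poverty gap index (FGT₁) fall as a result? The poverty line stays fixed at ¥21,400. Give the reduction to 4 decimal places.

Before: below the line — ¥11,200, ¥13,000, ¥15,200, ¥15,800, ¥17,400, ¥17,600; poverty gap index (FGT₁) = 0.162277.
After the ¥2,200 transfer: below the line — ¥13,400, ¥15,200, ¥17,400, ¥18,000, ¥19,600, ¥19,800; poverty gap index (FGT₁) = 0.106202.
Reduction = 0.162277 − 0.106202 = 0.0561.

0.0561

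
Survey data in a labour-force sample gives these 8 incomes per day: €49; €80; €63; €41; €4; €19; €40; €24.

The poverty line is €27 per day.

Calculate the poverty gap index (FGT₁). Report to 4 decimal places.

0.1574

Poor units: €4, €19, €24 (q = 3 of N = 8).
Relative gaps: (27−4)/27 = 0.8519; (27−19)/27 = 0.2963; (27−24)/27 = 0.1111.
Sum of shortfalls = 1.259259; P₁ averages over all N: 1.259259 / 8 = 0.1574.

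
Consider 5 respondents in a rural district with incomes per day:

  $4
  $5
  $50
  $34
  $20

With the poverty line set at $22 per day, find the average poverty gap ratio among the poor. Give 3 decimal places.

0.561

Incomes under z: $4, $5, $20 (q = 3 of N = 5).
Relative gaps: 0.8182, 0.7727, 0.0909; sum = 1.681818.
I averages over the q = 3 poor units only: 1.681818 / 3 = 0.561.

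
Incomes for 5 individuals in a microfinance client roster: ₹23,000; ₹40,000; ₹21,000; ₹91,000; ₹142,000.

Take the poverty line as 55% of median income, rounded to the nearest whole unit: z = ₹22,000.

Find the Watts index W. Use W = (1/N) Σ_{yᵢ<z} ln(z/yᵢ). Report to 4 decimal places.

0.0093

Incomes under z: ₹21,000 (q = 1 of N = 5).
Log gaps: ln(22000/21000) = 0.0465.
W = 0.046520 / 5 = 0.0093.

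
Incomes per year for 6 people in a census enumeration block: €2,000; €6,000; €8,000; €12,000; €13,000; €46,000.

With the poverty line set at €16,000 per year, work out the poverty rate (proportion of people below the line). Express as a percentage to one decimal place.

5 of the 6 people have income below €16,000.
H = 5/6 = 83.3%.

83.3%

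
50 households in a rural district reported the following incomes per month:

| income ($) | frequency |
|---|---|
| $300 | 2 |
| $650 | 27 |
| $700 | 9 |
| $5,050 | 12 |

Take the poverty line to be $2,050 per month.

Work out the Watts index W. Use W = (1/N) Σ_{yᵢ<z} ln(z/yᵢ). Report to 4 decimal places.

Poor units: 2×$300, 27×$650, 9×$700 (q = 38 of N = 50).
Log shortfalls: ln(2050/300) = 1.9218 (×2); ln(2050/650) = 1.1486 (×27); ln(2050/700) = 1.0745 (×9).
W = 44.527071 / 50 = 0.8905.

0.8905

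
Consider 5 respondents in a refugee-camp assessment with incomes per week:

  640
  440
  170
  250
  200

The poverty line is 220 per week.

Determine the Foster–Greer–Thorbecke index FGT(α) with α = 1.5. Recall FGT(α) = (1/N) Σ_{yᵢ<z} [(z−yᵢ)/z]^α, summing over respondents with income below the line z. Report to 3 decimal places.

0.027

Incomes under z: 170, 200 (q = 2 of N = 5).
Shortfall ratios: (220−170)/220 = 0.2273; (220−200)/220 = 0.0909.
Raised to α = 1.5: 0.10835; 0.02741.
Sum = 0.135758; FGT(1.5) = 0.135758 / 5 = 0.027.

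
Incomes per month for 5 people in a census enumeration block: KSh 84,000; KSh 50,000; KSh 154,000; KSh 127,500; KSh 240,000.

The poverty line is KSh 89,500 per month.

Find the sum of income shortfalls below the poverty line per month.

Poor units: KSh 50,000, KSh 84,000 (q = 2 of N = 5).
Individual gaps: 89500−50000 = 39500; 89500−84000 = 5500.
Aggregate gap = KSh 45,000.

KSh 45,000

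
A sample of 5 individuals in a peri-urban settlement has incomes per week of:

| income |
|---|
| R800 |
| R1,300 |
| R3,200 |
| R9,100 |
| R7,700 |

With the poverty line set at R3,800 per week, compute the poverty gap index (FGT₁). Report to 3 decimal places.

0.321

Incomes under z: R800, R1,300, R3,200 (q = 3 of N = 5).
Relative gaps: (3800−800)/3800 = 0.7895; (3800−1300)/3800 = 0.6579; (3800−3200)/3800 = 0.1579.
Sum of shortfalls = 1.605263; P₁ averages over all N: 1.605263 / 5 = 0.321.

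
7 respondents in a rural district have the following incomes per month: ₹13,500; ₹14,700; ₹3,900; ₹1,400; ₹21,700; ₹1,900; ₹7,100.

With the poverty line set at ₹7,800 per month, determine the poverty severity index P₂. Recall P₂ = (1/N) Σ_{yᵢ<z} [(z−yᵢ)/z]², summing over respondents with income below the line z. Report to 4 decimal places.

0.2148

Poor units: ₹1,400, ₹1,900, ₹3,900, ₹7,100 (q = 4 of N = 7).
Normalized shortfalls: (7800−1400)/7800 = 0.8205; (7800−1900)/7800 = 0.7564; (7800−3900)/7800 = 0.5000; (7800−7100)/7800 = 0.0897.
Squared: 0.6732; 0.5722; 0.2500; 0.0081.
Sum = 1.503452; P₂ = 1.503452 / 7 = 0.2148.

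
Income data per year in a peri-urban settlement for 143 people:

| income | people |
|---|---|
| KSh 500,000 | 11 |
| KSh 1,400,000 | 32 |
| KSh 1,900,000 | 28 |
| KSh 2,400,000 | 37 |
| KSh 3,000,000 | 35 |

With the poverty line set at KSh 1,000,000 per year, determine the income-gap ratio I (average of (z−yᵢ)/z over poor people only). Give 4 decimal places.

Below z: 11×KSh 500,000 (q = 11 of N = 143).
Shortfall ratios (z−y)/z: 0.5000 (×11); sum = 5.500000.
I averages over the q = 11 poor units only: 5.500000 / 11 = 0.5000.

0.5000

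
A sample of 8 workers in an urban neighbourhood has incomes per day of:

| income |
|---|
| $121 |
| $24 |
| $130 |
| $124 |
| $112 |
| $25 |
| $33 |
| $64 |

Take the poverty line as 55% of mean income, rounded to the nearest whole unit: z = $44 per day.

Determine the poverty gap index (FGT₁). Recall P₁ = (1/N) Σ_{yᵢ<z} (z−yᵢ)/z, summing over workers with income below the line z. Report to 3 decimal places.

0.142

Poor units: $24, $25, $33 (q = 3 of N = 8).
Normalized shortfalls: (44−24)/44 = 0.4545; (44−25)/44 = 0.4318; (44−33)/44 = 0.2500.
Sum of shortfalls = 1.136364; P₁ averages over all N: 1.136364 / 8 = 0.142.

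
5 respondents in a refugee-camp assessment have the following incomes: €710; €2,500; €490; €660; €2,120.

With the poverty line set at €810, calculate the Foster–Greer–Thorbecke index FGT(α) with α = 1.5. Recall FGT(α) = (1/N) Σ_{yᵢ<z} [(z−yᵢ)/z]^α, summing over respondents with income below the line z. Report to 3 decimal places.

Incomes under z: €490, €660, €710 (q = 3 of N = 5).
Normalized shortfalls: (810−490)/810 = 0.3951; (810−660)/810 = 0.1852; (810−710)/810 = 0.1235.
Raised to α = 1.5: 0.24831; 0.07969; 0.04338.
Sum = 0.371381; FGT(1.5) = 0.371381 / 5 = 0.074.

0.074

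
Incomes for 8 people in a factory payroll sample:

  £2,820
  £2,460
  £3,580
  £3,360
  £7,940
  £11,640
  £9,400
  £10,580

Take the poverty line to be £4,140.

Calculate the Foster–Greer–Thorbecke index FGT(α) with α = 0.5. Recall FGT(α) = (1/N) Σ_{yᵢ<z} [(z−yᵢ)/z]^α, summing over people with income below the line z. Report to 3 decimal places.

0.250

Poor units: £2,460, £2,820, £3,360, £3,580 (q = 4 of N = 8).
Gap ratios (z−y)/z: (4140−2460)/4140 = 0.4058; (4140−2820)/4140 = 0.3188; (4140−3360)/4140 = 0.1884; (4140−3580)/4140 = 0.1353.
Raised to α = 0.5: 0.63702; 0.56466; 0.43406; 0.36778.
Sum = 2.003524; FGT(0.5) = 2.003524 / 8 = 0.250.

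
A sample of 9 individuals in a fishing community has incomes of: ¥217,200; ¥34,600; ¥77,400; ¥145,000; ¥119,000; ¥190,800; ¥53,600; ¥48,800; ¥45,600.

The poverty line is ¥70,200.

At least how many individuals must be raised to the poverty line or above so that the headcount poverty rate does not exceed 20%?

Currently q = 4 of N = 9 are below the line (H = 0.444).
A headcount ratio of at most 20% allows at most ⌊0.20 × 9⌋ = 1 poor individuals.
So at least 4 − 1 = 3 must be lifted.

3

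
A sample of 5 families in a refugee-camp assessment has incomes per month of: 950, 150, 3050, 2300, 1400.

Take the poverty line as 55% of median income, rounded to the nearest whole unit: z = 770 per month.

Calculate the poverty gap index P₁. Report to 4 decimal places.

Incomes under z: 150 (q = 1 of N = 5).
Gap ratios (z−y)/z: (770−150)/770 = 0.8052.
Sum of shortfalls = 0.805195; P₁ averages over all N: 0.805195 / 5 = 0.1610.

0.1610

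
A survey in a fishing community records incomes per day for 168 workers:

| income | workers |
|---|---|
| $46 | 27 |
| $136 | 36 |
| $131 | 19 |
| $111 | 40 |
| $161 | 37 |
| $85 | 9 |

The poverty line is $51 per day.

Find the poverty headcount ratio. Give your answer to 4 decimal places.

0.1607

27 of the 168 workers have income below $51.
H = 27/168 = 0.1607.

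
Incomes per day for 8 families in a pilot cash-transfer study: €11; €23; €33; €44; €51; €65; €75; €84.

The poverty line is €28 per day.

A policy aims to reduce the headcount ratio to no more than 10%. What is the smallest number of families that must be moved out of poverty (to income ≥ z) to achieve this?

2 of the 8 families are poor, so H = 2/8 = 0.250.
A headcount ratio of at most 10% allows at most ⌊0.10 × 8⌋ = 0 poor families.
So at least 2 − 0 = 2 must be lifted.

2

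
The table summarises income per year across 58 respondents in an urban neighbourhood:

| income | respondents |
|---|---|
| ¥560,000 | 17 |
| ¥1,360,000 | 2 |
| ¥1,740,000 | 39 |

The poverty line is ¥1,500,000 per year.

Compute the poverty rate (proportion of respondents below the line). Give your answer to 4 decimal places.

0.3276

19 of the 58 respondents have income below ¥1,500,000.
H = 19/58 = 0.3276.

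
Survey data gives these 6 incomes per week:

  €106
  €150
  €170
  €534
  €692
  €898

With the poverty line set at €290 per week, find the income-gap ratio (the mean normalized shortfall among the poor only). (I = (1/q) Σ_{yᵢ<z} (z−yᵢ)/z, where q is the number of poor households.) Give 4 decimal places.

0.5103

Below z: €106, €150, €170 (q = 3 of N = 6).
Relative gaps: 0.6345, 0.4828, 0.4138; sum = 1.531034.
I averages over the q = 3 poor units only: 1.531034 / 3 = 0.5103.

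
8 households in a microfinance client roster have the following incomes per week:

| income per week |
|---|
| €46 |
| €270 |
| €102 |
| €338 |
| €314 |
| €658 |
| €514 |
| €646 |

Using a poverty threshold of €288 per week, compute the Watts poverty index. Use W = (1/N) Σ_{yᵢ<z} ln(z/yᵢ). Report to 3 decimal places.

0.367

Incomes under z: €46, €102, €270 (q = 3 of N = 8).
Log gaps: ln(288/46) = 1.8343; ln(288/102) = 1.0380; ln(288/270) = 0.0645.
W = 2.936845 / 8 = 0.367.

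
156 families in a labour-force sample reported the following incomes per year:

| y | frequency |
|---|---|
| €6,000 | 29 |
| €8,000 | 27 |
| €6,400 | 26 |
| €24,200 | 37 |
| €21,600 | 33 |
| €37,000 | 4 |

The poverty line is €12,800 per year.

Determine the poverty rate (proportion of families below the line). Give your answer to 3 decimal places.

82 of the 156 families have income below €12,800.
H = 82/156 = 0.526.

0.526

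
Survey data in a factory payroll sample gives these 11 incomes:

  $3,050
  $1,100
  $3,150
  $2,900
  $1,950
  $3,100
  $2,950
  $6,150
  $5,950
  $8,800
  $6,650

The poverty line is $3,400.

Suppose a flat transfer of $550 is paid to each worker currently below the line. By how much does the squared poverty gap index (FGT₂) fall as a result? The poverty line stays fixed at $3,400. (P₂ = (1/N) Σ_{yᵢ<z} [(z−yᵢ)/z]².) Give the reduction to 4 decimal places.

0.0334

Before: below the line — $1,100, $1,950, $2,900, $2,950, $3,050, $3,100, $3,150; squared poverty gap index (FGT₂) = 0.063857.
After the $550 transfer: below the line — $1,650, $2,500; squared poverty gap index (FGT₂) = 0.030454.
Reduction = 0.063857 − 0.030454 = 0.0334.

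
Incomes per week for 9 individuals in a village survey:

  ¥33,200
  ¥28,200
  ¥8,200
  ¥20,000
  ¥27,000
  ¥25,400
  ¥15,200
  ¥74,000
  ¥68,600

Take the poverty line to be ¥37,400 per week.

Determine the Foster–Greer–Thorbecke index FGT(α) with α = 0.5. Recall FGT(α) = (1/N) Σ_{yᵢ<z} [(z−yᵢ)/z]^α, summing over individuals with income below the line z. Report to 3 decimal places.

Below the line: ¥8,200, ¥15,200, ¥20,000, ¥25,400, ¥27,000, ¥28,200, ¥33,200 (q = 7 of N = 9).
Gap ratios (z−y)/z: (37400−8200)/37400 = 0.7807; (37400−15200)/37400 = 0.5936; (37400−20000)/37400 = 0.4652; (37400−25400)/37400 = 0.3209; (37400−27000)/37400 = 0.2781; (37400−28200)/37400 = 0.2460; (37400−33200)/37400 = 0.1123.
Raised to α = 0.5: 0.88360; 0.77044; 0.68209; 0.56644; 0.52733; 0.49597; 0.33511.
Sum = 4.260982; FGT(0.5) = 4.260982 / 9 = 0.473.

0.473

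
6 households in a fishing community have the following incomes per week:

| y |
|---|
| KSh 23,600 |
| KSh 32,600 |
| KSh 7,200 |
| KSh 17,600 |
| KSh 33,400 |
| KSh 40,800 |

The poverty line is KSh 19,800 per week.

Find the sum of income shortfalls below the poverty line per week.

KSh 14,800

Below the line: KSh 7,200, KSh 17,600 (q = 2 of N = 6).
Individual gaps: 19800−7200 = 12600; 19800−17600 = 2200.
Aggregate gap = KSh 14,800.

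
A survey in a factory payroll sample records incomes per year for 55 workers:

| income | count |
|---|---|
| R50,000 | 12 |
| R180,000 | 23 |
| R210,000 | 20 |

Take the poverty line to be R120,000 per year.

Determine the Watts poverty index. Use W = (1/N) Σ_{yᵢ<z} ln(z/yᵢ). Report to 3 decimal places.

0.191

Below z: 12×R50,000 (q = 12 of N = 55).
Log shortfalls: ln(120000/50000) = 0.8755 (×12).
W = 10.505625 / 55 = 0.191.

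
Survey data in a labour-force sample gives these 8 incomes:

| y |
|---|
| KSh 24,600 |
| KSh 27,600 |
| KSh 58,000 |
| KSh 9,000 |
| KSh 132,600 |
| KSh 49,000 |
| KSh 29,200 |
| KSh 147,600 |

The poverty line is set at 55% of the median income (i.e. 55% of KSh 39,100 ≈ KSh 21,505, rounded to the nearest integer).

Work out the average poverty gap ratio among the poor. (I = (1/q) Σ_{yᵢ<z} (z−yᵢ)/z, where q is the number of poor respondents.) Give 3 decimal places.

0.581

Below the line: KSh 9,000 (q = 1 of N = 8).
Shortfall ratios (z−y)/z: 0.5815; sum = 0.581493.
The income-gap ratio divides by q (the poor only): 0.581493 / 1 = 0.581.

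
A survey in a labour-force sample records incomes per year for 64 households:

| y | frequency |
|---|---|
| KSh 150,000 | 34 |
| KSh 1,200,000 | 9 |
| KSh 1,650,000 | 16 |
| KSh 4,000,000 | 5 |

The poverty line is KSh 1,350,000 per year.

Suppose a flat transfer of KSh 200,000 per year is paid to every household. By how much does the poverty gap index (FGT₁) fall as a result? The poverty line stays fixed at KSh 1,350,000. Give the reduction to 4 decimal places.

0.0943

Before: below the line — 34×KSh 150,000, 9×KSh 1,200,000; poverty gap index (FGT₁) = 0.487847.
After the KSh 200,000 transfer: below the line — 34×KSh 350,000; poverty gap index (FGT₁) = 0.393519.
Reduction = 0.487847 − 0.393519 = 0.0943.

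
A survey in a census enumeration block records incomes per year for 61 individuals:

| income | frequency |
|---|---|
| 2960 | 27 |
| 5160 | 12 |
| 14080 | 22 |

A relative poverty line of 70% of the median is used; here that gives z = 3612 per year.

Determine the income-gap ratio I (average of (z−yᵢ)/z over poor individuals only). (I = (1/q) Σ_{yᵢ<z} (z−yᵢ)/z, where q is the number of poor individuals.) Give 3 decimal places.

Poor units: 27×2960 (q = 27 of N = 61).
Relative gaps: 0.1805 (×27); sum = 4.873754.
The income-gap ratio divides by q (the poor only): 4.873754 / 27 = 0.181.

0.181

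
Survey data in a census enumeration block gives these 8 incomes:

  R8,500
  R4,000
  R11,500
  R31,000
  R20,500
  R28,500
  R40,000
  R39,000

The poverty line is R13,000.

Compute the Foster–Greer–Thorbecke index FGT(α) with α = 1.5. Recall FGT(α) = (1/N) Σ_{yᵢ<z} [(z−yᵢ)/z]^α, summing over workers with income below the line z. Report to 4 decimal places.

0.1024

Below the line: R4,000, R8,500, R11,500 (q = 3 of N = 8).
Shortfall ratios: (13000−4000)/13000 = 0.6923; (13000−8500)/13000 = 0.3462; (13000−11500)/13000 = 0.1154.
Raised to α = 1.5: 0.57603; 0.20366; 0.03919.
Sum = 0.818888; FGT(1.5) = 0.818888 / 8 = 0.1024.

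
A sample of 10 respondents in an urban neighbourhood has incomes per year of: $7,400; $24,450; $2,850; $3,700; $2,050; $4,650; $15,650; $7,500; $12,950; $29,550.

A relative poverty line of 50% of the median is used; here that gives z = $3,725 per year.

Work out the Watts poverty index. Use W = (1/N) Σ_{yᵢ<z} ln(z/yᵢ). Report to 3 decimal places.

0.087

Below z: $2,050, $2,850, $3,700 (q = 3 of N = 10).
Log shortfalls: ln(3725/2050) = 0.5972; ln(3725/2850) = 0.2677; ln(3725/3700) = 0.0067.
W = 0.871709 / 10 = 0.087.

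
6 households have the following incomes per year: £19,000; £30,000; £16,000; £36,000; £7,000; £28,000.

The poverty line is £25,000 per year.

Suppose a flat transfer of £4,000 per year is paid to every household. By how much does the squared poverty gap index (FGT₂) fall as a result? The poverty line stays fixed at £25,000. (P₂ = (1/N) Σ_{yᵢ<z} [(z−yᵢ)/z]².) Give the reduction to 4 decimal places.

0.0576

Before: below the line — £7,000, £16,000, £19,000; squared poverty gap index (FGT₂) = 0.117600.
After the £4,000 transfer: below the line — £11,000, £20,000, £23,000; squared poverty gap index (FGT₂) = 0.060000.
Reduction = 0.117600 − 0.060000 = 0.0576.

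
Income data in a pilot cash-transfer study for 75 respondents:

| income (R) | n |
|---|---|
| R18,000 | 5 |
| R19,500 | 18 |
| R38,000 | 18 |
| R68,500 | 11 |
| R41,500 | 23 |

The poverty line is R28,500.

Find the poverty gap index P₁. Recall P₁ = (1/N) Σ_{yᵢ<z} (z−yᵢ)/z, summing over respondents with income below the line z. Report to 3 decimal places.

0.100

Below the line: 5×R18,000, 18×R19,500 (q = 23 of N = 75).
Relative gaps: (28500−18000)/28500 = 0.3684 (×5); (28500−19500)/28500 = 0.3158 (×18).
Sum of shortfalls = 7.526316; P₁ averages over all N: 7.526316 / 75 = 0.100.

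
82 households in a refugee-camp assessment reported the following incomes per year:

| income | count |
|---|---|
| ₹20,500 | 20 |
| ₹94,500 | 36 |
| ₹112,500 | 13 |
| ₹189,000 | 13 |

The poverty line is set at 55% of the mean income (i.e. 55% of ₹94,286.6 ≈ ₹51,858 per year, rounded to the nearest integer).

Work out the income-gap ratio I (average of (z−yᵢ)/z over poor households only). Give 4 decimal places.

0.6047

Below z: 20×₹20,500 (q = 20 of N = 82).
Relative gaps: 0.6047 (×20); sum = 12.093795.
I averages over the q = 20 poor units only: 12.093795 / 20 = 0.6047.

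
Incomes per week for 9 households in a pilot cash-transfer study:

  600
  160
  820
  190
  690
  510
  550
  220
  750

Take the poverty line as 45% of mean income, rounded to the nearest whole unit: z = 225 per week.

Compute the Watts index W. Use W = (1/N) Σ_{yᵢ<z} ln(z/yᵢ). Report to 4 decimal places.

0.0592

Below the line: 160, 190, 220 (q = 3 of N = 9).
Log shortfalls: ln(225/160) = 0.3409; ln(225/190) = 0.1691; ln(225/220) = 0.0225.
W = 0.532476 / 9 = 0.0592.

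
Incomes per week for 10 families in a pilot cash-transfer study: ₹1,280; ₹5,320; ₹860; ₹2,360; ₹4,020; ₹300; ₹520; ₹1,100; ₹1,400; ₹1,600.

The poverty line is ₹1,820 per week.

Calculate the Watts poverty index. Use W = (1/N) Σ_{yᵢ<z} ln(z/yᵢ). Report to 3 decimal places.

Below the line: ₹300, ₹520, ₹860, ₹1,100, ₹1,280, ₹1,400, ₹1,600 (q = 7 of N = 10).
Log gaps: ln(1820/300) = 1.8028; ln(1820/520) = 1.2528; ln(1820/860) = 0.7497; ln(1820/1100) = 0.5035; ln(1820/1280) = 0.3520; ln(1820/1400) = 0.2624; ln(1820/1600) = 0.1288.
W = 5.051932 / 10 = 0.505.

0.505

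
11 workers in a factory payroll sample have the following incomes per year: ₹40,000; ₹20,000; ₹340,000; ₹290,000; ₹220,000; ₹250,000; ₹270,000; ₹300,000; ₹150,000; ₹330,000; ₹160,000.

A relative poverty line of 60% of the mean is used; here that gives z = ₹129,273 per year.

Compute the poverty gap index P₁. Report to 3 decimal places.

Incomes under z: ₹20,000, ₹40,000 (q = 2 of N = 11).
Normalized shortfalls: (129273−20000)/129273 = 0.8453; (129273−40000)/129273 = 0.6906.
Sum of shortfalls = 1.535866; P₁ averages over all N: 1.535866 / 11 = 0.140.

0.140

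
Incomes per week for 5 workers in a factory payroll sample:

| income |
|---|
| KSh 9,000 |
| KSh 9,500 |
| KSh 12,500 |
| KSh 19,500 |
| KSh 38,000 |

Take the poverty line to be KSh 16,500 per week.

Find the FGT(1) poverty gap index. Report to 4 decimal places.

0.2242

Below z: KSh 9,000, KSh 9,500, KSh 12,500 (q = 3 of N = 5).
Relative gaps: (16500−9000)/16500 = 0.4545; (16500−9500)/16500 = 0.4242; (16500−12500)/16500 = 0.2424.
Σ = 1.121212. Dividing by the full population N = 5 gives P₁ = 0.2242.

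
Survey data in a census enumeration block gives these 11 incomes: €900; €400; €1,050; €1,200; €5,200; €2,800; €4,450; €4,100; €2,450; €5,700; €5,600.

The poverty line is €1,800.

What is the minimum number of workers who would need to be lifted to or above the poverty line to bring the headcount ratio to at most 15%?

3

Currently q = 4 of N = 11 are below the line (H = 0.364).
A headcount ratio of at most 15% allows at most ⌊0.15 × 11⌋ = 1 poor workers.
So at least 4 − 1 = 3 must be lifted.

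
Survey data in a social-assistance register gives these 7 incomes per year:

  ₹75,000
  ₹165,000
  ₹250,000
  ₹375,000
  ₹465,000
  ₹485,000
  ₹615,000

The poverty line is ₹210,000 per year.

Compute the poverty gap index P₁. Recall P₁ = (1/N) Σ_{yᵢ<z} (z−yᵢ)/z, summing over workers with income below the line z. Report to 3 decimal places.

Below z: ₹75,000, ₹165,000 (q = 2 of N = 7).
Relative gaps: (210000−75000)/210000 = 0.6429; (210000−165000)/210000 = 0.2143.
Σ = 0.857143. Dividing by the full population N = 7 gives P₁ = 0.122.

0.122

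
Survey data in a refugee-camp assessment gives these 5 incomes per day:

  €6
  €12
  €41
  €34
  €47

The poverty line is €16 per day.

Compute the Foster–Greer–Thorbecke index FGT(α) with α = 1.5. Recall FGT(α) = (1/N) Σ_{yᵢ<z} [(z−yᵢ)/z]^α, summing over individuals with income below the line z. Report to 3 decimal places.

Incomes under z: €6, €12 (q = 2 of N = 5).
Relative gaps: (16−6)/16 = 0.6250; (16−12)/16 = 0.2500.
Raised to α = 1.5: 0.49411; 0.12500.
Sum = 0.619106; FGT(1.5) = 0.619106 / 5 = 0.124.

0.124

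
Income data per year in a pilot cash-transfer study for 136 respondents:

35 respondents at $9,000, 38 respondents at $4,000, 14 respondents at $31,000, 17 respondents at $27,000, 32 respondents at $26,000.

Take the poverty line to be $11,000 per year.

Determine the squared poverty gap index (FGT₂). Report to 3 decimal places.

0.122

Below z: 38×$4,000, 35×$9,000 (q = 73 of N = 136).
Relative gaps: (11000−4000)/11000 = 0.6364 (×38); (11000−9000)/11000 = 0.1818 (×35).
Squared: 0.4050 (×38); 0.0331 (×35).
Sum = 16.545455; P₂ = 16.545455 / 136 = 0.122.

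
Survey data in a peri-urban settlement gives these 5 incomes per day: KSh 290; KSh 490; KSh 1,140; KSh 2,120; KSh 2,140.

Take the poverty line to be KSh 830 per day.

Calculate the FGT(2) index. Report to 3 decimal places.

Below z: KSh 290, KSh 490 (q = 2 of N = 5).
Relative gaps: (830−290)/830 = 0.6506; (830−490)/830 = 0.4096.
Squared: 0.4233; 0.1678.
Sum = 0.591087; P₂ = 0.591087 / 5 = 0.118.

0.118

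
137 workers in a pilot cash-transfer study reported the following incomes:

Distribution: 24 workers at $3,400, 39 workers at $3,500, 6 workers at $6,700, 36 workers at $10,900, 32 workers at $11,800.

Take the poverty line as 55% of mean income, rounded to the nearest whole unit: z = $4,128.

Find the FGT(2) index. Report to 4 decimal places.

0.0120

Incomes under z: 24×$3,400, 39×$3,500 (q = 63 of N = 137).
Shortfall ratios: (4128−3400)/4128 = 0.1764 (×24); (4128−3500)/4128 = 0.1521 (×39).
Squared: 0.0311 (×24); 0.0231 (×39).
Sum = 1.649059; P₂ = 1.649059 / 137 = 0.0120.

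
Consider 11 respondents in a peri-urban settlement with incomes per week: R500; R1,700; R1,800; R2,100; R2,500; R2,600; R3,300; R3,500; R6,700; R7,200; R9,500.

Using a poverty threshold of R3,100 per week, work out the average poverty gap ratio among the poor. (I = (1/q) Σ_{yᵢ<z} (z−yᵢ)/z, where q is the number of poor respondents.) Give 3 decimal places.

Below the line: R500, R1,700, R1,800, R2,100, R2,500, R2,600 (q = 6 of N = 11).
Shortfall ratios (z−y)/z: 0.8387, 0.4516, 0.4194, 0.3226, 0.1935, 0.1613; sum = 2.387097.
The income-gap ratio divides by q (the poor only): 2.387097 / 6 = 0.398.

0.398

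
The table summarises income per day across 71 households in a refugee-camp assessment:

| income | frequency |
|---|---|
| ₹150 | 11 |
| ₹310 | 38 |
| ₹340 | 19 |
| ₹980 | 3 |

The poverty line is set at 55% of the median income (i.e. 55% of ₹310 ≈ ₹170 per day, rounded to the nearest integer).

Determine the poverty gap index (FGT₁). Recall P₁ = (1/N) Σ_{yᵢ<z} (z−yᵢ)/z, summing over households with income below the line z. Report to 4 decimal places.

Below the line: 11×₹150 (q = 11 of N = 71).
Relative gaps: (170−150)/170 = 0.1176 (×11).
Σ = 1.294118. Dividing by the full population N = 71 gives P₁ = 0.0182.

0.0182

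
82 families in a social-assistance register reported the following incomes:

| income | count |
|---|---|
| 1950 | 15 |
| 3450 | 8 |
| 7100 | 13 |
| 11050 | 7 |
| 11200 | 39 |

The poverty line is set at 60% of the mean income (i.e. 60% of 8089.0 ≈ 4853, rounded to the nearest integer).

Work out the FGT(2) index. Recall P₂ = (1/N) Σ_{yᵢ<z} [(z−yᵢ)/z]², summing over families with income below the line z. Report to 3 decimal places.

Below z: 15×1950, 8×3450 (q = 23 of N = 82).
Normalized shortfalls: (4853−1950)/4853 = 0.5982 (×15); (4853−3450)/4853 = 0.2891 (×8).
Squared: 0.3578 (×15); 0.0836 (×8).
Sum = 6.036038; P₂ = 6.036038 / 82 = 0.074.

0.074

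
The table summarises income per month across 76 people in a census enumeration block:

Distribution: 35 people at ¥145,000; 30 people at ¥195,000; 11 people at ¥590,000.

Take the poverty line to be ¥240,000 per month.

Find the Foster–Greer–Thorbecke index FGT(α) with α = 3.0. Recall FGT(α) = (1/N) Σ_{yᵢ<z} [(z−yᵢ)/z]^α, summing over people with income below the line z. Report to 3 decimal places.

0.031

Poor units: 35×¥145,000, 30×¥195,000 (q = 65 of N = 76).
Gap ratios (z−y)/z: (240000−145000)/240000 = 0.3958 (×35); (240000−195000)/240000 = 0.1875 (×30).
Raised to α = 3.0: 0.06202 (×35); 0.00659 (×30).
Sum = 2.368481; FGT(3.0) = 2.368481 / 76 = 0.031.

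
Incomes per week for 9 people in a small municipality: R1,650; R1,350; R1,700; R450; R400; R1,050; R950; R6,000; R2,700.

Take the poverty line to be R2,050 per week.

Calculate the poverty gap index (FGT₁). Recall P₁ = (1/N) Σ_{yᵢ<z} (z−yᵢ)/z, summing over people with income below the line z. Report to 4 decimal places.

0.3686

Poor units: R400, R450, R950, R1,050, R1,350, R1,650, R1,700 (q = 7 of N = 9).
Gap ratios (z−y)/z: (2050−400)/2050 = 0.8049; (2050−450)/2050 = 0.7805; (2050−950)/2050 = 0.5366; (2050−1050)/2050 = 0.4878; (2050−1350)/2050 = 0.3415; (2050−1650)/2050 = 0.1951; (2050−1700)/2050 = 0.1707.
Sum of shortfalls = 3.317073; P₁ averages over all N: 3.317073 / 9 = 0.3686.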